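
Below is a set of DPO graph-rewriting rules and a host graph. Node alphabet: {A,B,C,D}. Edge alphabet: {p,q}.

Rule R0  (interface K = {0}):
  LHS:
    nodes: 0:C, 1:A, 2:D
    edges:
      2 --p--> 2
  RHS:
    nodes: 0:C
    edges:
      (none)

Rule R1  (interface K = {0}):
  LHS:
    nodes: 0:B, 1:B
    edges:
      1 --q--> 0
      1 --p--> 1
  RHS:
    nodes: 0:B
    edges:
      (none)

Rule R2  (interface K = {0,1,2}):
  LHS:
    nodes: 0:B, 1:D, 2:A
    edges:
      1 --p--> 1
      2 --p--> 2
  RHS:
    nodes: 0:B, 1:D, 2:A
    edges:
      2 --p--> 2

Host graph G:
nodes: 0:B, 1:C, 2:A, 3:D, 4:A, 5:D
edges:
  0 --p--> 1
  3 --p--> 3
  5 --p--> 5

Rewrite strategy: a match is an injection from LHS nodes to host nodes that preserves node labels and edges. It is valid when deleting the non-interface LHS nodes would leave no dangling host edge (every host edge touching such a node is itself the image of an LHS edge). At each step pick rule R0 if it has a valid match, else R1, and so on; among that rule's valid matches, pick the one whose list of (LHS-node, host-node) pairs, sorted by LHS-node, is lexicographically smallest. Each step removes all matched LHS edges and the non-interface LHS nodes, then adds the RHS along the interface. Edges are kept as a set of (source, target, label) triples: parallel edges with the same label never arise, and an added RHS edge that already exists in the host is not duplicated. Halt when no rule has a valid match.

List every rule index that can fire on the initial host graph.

Answer: [R0]

Derivation:
R0: 4 valid matches — {0↦1, 1↦2, 2↦3}, {0↦1, 1↦2, 2↦5}, {0↦1, 1↦4, 2↦3} (+1 more)
R1: no valid match — LHS pattern not found
R2: no valid match — LHS pattern not found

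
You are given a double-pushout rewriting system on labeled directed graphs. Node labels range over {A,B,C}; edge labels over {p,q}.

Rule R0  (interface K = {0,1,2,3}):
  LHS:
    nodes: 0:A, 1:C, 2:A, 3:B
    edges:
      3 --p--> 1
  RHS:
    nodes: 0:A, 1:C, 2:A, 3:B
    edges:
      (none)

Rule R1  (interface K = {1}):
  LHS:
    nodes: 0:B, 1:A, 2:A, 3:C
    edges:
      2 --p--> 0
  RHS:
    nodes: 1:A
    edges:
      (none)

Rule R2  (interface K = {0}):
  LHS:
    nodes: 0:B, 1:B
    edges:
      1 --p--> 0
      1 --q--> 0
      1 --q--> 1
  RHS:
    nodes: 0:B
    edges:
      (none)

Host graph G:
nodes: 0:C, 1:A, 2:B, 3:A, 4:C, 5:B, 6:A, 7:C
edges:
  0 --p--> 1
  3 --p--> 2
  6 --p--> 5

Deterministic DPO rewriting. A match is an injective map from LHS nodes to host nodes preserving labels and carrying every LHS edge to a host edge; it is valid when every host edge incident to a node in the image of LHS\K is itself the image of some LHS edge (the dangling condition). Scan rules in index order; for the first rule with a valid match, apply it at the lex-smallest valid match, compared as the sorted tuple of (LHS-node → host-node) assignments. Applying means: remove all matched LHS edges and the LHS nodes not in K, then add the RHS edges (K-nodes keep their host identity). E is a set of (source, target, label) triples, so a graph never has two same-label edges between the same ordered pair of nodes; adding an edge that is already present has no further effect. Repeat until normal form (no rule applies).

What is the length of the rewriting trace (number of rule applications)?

initial: |V|=8 |E|=3  E = 0-p->1 3-p->2 6-p->5
step 1: apply R1 at {0↦2, 1↦1, 2↦3, 3↦4}  → |V|=5 |E|=2  E = 0-p->1 6-p->5
step 2: apply R1 at {0↦5, 1↦1, 2↦6, 3↦7}  → |V|=2 |E|=1  E = 0-p->1
final graph: no rule applies after step 2

Answer: 2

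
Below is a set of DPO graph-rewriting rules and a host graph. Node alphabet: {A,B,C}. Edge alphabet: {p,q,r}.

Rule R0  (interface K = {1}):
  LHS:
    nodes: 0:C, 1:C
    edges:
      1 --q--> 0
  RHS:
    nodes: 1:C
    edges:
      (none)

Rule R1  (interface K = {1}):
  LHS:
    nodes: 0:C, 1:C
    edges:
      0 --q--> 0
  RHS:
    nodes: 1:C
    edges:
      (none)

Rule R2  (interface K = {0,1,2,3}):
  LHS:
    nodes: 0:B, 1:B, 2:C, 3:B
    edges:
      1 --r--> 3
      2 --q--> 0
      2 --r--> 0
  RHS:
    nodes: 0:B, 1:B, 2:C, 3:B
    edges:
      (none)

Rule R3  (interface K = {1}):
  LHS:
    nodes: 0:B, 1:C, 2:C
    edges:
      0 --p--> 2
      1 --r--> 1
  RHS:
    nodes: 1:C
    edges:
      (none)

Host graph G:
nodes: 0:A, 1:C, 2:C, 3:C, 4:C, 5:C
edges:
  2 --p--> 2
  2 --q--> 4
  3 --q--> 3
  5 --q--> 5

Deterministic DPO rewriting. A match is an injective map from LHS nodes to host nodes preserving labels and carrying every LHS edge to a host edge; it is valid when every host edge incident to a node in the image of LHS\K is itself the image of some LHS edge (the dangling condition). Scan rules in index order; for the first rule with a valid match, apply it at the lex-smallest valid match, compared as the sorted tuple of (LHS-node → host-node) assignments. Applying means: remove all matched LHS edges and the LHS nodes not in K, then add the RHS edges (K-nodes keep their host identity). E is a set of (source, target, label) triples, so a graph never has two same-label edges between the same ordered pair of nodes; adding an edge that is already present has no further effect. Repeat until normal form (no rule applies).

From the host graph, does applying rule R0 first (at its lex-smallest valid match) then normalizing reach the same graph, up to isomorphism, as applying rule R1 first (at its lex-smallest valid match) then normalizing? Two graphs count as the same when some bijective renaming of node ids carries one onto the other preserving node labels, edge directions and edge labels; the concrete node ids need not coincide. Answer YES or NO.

Answer: YES

Rewrite trace:
branch R0-first: apply at {0↦4, 1↦2} → |E|=3, then 2 more step(s) → NF |V|=3 |E|=1 V={0:A, 1:C, 2:C} E=2-p->2
branch R1-first: apply at {0↦3, 1↦1} → |E|=3, then 2 more step(s) → NF |V|=3 |E|=1 V={0:A, 1:C, 2:C} E=2-p->2
graphs isomorphic (equal up to label-preserving node renaming)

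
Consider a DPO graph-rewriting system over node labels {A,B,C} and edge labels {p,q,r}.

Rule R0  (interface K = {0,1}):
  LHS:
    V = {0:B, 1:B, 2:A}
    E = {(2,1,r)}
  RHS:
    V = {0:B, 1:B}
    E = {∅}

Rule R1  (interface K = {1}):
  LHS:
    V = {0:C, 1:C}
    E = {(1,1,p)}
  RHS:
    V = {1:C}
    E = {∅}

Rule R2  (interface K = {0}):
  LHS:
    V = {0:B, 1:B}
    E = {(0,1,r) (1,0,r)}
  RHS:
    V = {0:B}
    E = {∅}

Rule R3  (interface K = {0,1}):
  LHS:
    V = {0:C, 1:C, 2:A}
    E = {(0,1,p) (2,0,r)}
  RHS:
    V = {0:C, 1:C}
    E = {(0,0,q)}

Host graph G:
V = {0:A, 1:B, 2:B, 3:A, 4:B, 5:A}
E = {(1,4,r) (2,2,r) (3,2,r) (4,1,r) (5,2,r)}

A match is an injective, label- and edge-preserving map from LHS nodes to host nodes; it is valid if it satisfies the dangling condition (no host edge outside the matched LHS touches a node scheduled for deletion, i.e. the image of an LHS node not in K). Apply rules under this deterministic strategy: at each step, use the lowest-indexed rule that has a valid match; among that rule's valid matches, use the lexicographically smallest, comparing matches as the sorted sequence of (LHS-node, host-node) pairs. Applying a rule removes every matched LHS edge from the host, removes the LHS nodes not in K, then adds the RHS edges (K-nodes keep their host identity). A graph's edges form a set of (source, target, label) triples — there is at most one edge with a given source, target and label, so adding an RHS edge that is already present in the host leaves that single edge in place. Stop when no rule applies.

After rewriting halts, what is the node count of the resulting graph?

start.  V:6 E:5  edges: 1-r->4 2-r->2 3-r->2 4-r->1 5-r->2
1. fire R0 via {0↦1, 1↦2, 2↦3}  →  V:5 E:4  edges: 1-r->4 2-r->2 4-r->1 5-r->2
2. fire R0 via {0↦1, 1↦2, 2↦5}  →  V:4 E:3  edges: 1-r->4 2-r->2 4-r->1
3. fire R2 via {0↦1, 1↦4}  →  V:3 E:1  edges: 2-r->2
halt: no rule applies after step 3
NF nodes: {0:A, 1:B, 2:B}

Answer: 3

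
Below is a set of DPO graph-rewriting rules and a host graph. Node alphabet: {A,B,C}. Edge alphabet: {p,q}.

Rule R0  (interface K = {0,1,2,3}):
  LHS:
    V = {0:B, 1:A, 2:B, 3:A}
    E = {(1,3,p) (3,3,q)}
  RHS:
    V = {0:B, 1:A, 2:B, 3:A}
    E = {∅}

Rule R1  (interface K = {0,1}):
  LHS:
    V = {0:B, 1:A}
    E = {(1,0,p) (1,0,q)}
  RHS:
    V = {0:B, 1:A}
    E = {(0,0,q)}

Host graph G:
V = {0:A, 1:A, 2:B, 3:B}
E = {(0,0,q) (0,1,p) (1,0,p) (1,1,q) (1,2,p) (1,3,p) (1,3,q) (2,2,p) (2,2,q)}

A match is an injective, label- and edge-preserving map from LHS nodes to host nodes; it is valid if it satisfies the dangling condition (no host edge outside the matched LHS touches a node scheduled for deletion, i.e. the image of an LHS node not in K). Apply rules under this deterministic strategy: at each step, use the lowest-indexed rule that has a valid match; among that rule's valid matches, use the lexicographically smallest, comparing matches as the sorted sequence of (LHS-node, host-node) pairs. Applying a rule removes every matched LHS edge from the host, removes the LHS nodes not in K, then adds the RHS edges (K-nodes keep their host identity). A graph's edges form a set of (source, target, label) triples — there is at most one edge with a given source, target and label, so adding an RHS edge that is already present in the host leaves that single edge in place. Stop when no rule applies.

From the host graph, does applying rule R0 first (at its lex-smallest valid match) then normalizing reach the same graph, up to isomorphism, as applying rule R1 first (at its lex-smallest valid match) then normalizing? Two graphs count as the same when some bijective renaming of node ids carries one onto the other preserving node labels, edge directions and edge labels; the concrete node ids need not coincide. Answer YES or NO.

branch R0-first: apply at {0↦2, 1↦0, 2↦3, 3↦1} → |E|=7, then 2 more step(s) → NF |V|=4 |E|=4 V={0:A, 1:A, 2:B, 3:B} E=1-p->2 2-p->2 2-q->2 3-q->3
branch R1-first: apply at {0↦3, 1↦1} → |E|=8, then 2 more step(s) → NF |V|=4 |E|=4 V={0:A, 1:A, 2:B, 3:B} E=1-p->2 2-p->2 2-q->2 3-q->3
graphs isomorphic (equal up to label-preserving node renaming)

Answer: YES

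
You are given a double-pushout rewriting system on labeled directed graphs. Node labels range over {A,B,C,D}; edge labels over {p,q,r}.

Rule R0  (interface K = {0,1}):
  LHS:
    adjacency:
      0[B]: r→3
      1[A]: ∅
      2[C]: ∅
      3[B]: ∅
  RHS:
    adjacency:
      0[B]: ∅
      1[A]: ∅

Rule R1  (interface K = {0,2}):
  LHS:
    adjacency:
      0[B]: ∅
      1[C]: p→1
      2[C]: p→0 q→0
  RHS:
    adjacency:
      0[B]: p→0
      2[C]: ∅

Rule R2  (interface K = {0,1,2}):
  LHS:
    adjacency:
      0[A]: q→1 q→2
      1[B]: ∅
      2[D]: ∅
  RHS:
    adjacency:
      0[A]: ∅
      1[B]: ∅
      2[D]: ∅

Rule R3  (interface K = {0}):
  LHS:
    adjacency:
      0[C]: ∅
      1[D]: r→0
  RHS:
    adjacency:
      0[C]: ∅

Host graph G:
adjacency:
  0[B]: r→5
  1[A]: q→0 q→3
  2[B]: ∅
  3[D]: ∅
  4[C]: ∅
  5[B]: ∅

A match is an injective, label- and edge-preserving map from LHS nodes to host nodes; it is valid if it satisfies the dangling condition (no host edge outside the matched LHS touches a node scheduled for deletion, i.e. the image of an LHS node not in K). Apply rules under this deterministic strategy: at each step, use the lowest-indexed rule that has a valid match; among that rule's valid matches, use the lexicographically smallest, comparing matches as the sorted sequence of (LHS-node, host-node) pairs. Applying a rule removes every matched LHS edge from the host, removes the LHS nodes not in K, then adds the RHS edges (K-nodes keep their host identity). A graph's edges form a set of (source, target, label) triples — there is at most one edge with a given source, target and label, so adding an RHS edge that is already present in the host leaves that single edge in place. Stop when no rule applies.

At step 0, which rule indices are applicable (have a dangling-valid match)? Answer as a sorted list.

R0: 1 valid match — {0↦0, 1↦1, 2↦4, 3↦5}
R1: no valid match — LHS pattern not found
R2: 1 valid match — {0↦1, 1↦0, 2↦3}
R3: no valid match — LHS pattern not found

Answer: [R0,R2]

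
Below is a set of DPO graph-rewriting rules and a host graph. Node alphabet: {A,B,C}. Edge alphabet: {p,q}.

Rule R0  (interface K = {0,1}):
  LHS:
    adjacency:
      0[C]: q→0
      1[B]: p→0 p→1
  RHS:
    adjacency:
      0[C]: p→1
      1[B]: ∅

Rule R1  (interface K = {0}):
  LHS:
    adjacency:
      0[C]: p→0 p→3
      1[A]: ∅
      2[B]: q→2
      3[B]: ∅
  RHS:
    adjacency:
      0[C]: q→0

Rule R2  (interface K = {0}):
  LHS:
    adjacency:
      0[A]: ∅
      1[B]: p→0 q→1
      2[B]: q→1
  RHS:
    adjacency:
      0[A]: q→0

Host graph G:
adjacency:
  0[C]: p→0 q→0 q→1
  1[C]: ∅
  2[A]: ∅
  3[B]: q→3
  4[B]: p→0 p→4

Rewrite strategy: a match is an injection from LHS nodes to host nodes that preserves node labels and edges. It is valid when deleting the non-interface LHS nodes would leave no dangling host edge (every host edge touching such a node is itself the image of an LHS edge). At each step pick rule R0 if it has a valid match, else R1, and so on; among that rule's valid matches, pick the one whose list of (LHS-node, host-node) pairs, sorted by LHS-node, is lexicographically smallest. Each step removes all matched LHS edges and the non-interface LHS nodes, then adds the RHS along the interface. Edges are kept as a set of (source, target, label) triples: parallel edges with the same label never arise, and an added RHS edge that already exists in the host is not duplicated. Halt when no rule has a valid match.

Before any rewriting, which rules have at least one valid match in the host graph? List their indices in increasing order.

Answer: [R0]

Rewrite trace:
R0: 1 valid match — {0↦0, 1↦4}
R1: no valid match — LHS pattern not found
R2: no valid match — LHS pattern not found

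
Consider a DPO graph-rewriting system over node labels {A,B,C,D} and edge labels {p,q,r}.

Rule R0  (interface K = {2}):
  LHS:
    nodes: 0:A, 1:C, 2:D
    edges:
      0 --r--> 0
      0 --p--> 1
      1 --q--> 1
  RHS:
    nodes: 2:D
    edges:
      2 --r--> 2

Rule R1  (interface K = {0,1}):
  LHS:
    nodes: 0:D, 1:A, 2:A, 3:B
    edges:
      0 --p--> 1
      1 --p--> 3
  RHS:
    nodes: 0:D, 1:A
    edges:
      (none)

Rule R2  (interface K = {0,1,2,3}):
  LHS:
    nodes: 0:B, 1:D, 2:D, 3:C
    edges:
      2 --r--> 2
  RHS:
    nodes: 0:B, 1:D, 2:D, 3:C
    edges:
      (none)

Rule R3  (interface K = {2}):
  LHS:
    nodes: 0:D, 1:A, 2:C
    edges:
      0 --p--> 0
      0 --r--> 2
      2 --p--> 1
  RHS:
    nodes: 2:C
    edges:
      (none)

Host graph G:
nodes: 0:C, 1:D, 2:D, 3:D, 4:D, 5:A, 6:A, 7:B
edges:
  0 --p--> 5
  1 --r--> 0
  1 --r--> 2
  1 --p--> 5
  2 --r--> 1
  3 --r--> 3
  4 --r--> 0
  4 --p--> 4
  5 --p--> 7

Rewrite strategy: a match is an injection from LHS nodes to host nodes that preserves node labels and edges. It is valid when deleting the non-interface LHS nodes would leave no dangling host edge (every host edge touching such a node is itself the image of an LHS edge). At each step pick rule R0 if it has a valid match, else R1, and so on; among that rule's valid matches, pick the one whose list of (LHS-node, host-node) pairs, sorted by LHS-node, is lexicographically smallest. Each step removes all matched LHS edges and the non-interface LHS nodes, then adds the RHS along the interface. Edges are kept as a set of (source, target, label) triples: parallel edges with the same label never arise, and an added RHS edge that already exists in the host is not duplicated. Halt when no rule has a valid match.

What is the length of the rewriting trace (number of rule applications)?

Answer: 2

Steps:
[0] host  ⇒  8 nodes, 9 edges  {0-p->5 1-r->0 1-r->2 1-p->5 2-r->1 3-r->3 4-r->0 4-p->4 5-p->7}
[1] R1 @ {0↦1, 1↦5, 2↦6, 3↦7}  ⇒  6 nodes, 7 edges  {0-p->5 1-r->0 1-r->2 2-r->1 3-r->3 4-r->0 4-p->4}
[2] R3 @ {0↦4, 1↦5, 2↦0}  ⇒  4 nodes, 4 edges  {1-r->0 1-r->2 2-r->1 3-r->3}
normal form: no rule applies after step 2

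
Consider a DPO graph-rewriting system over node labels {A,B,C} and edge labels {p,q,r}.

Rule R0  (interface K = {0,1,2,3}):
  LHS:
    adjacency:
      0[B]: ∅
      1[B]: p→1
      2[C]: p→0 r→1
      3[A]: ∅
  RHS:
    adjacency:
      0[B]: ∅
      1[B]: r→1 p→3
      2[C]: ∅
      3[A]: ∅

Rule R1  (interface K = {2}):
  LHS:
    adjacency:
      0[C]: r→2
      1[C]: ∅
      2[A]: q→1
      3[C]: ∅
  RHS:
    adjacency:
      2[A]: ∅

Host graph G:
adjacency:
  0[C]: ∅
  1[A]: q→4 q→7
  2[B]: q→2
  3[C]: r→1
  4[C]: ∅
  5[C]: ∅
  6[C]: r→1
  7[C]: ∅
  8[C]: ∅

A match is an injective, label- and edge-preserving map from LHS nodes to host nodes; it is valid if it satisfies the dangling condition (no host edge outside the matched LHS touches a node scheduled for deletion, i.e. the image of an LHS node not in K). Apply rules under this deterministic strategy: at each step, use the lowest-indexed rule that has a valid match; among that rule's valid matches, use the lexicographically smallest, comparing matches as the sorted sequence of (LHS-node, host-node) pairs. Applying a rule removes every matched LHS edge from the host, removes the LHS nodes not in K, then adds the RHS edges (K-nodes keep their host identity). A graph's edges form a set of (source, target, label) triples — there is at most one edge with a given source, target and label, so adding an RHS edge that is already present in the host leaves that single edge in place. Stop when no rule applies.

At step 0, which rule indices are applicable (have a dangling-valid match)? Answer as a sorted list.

R0: no valid match — LHS pattern not found
R1: 12 valid matches — {0↦3, 1↦4, 2↦1, 3↦0}, {0↦3, 1↦4, 2↦1, 3↦5}, {0↦3, 1↦4, 2↦1, 3↦8} (+9 more)

Answer: [R1]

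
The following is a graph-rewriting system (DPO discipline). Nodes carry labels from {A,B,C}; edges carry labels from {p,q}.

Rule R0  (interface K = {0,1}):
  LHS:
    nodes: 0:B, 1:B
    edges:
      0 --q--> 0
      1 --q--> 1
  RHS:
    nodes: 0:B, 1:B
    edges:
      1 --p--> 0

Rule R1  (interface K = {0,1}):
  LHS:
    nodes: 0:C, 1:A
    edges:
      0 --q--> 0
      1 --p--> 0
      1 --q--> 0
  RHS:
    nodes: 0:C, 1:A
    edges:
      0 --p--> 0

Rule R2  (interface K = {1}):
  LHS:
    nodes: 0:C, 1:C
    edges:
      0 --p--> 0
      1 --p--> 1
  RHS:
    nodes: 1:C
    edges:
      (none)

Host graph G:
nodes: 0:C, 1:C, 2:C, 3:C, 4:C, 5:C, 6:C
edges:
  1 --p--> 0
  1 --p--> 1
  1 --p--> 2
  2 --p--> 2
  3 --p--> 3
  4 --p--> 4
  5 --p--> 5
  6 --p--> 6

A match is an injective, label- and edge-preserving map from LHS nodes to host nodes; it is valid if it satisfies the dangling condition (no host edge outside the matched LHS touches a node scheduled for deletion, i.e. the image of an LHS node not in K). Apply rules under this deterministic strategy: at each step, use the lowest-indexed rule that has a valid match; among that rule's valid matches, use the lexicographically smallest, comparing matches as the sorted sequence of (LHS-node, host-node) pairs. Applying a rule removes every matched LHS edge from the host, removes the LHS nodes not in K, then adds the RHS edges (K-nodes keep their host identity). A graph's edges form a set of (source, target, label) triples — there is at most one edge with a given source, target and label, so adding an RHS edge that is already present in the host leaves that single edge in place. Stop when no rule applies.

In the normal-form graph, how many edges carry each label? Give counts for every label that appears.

Answer: p:2

Rewrite trace:
initial: |V|=7 |E|=8  E = 1-p->0 1-p->1 1-p->2 2-p->2 3-p->3 4-p->4 5-p->5 6-p->6
step 1: apply R2 at {0↦3, 1↦1}  → |V|=6 |E|=6  E = 1-p->0 1-p->2 2-p->2 4-p->4 5-p->5 6-p->6
step 2: apply R2 at {0↦4, 1↦2}  → |V|=5 |E|=4  E = 1-p->0 1-p->2 5-p->5 6-p->6
step 3: apply R2 at {0↦5, 1↦6}  → |V|=4 |E|=2  E = 1-p->0 1-p->2
normal form: no rule applies after step 3
NF edges: [(1, 0, 'p'), (1, 2, 'p')]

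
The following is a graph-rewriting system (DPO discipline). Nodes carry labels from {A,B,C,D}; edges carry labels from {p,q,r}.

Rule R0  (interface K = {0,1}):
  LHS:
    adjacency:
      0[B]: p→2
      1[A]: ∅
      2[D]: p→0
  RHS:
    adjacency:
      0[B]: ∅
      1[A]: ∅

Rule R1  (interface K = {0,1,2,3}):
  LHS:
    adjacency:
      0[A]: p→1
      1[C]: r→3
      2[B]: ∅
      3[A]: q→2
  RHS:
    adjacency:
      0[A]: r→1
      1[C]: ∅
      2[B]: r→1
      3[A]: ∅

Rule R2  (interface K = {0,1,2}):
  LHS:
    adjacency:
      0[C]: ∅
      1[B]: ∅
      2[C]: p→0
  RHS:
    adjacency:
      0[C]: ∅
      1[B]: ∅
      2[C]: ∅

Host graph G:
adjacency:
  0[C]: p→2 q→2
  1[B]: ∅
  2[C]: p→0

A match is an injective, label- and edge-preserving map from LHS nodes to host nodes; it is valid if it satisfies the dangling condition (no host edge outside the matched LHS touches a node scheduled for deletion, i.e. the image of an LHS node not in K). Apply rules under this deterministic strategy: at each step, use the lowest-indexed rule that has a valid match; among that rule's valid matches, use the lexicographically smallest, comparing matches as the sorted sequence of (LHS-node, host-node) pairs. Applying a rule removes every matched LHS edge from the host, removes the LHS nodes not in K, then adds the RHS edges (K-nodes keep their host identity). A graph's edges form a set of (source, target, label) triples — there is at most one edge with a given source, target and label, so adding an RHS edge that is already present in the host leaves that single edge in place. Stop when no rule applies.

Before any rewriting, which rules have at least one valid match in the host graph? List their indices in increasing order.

Answer: [R2]

Steps:
R0: no valid match — LHS pattern not found
R1: no valid match — LHS pattern not found
R2: 2 valid matches — {0↦0, 1↦1, 2↦2}, {0↦2, 1↦1, 2↦0}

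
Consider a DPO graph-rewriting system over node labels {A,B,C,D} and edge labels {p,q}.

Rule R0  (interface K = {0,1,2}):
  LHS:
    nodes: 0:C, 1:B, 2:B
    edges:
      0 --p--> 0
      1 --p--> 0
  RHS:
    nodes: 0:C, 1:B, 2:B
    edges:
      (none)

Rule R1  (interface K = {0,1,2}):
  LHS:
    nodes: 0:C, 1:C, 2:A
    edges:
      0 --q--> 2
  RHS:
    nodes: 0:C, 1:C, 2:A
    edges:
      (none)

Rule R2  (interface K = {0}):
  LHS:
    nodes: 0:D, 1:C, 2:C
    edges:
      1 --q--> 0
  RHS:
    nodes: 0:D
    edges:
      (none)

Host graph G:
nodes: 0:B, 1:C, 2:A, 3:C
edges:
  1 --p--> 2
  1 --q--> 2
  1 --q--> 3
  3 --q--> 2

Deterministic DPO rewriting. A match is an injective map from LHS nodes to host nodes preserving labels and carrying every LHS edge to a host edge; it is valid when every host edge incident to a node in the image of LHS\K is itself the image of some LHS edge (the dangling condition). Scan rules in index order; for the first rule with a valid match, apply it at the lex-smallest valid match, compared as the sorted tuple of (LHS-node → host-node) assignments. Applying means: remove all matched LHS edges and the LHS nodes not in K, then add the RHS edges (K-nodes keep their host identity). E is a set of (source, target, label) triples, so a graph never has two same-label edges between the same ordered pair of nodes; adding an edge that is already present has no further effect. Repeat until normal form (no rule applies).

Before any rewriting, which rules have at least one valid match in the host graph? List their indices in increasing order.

Answer: [R1]

Steps:
R0: no valid match — LHS pattern not found
R1: 2 valid matches — {0↦1, 1↦3, 2↦2}, {0↦3, 1↦1, 2↦2}
R2: no valid match — LHS pattern not found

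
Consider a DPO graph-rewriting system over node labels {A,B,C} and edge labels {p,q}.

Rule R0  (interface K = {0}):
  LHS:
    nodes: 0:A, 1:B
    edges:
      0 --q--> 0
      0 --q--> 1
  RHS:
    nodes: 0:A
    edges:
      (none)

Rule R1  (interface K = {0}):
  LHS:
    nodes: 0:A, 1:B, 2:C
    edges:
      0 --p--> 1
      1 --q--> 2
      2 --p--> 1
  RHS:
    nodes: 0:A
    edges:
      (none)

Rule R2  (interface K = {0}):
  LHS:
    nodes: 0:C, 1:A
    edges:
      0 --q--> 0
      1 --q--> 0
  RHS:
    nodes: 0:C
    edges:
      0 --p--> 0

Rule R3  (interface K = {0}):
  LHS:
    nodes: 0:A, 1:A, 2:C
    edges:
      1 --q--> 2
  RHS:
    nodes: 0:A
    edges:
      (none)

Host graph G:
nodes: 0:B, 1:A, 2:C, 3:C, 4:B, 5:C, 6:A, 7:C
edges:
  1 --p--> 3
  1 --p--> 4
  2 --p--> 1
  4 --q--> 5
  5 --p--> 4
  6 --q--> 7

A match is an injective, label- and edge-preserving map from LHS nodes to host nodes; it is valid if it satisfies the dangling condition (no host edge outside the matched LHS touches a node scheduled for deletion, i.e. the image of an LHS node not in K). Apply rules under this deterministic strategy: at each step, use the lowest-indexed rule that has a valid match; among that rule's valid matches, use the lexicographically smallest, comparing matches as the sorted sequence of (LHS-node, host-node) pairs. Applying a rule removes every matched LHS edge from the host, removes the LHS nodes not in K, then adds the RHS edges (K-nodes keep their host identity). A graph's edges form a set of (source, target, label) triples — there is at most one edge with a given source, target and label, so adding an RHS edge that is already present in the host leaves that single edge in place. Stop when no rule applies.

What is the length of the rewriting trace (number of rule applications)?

Answer: 2

Steps:
initial: |V|=8 |E|=6  E = 1-p->3 1-p->4 2-p->1 4-q->5 5-p->4 6-q->7
step 1: apply R1 at {0↦1, 1↦4, 2↦5}  → |V|=6 |E|=3  E = 1-p->3 2-p->1 6-q->7
step 2: apply R3 at {0↦1, 1↦6, 2↦7}  → |V|=4 |E|=2  E = 1-p->3 2-p->1
normal form: no rule applies after step 2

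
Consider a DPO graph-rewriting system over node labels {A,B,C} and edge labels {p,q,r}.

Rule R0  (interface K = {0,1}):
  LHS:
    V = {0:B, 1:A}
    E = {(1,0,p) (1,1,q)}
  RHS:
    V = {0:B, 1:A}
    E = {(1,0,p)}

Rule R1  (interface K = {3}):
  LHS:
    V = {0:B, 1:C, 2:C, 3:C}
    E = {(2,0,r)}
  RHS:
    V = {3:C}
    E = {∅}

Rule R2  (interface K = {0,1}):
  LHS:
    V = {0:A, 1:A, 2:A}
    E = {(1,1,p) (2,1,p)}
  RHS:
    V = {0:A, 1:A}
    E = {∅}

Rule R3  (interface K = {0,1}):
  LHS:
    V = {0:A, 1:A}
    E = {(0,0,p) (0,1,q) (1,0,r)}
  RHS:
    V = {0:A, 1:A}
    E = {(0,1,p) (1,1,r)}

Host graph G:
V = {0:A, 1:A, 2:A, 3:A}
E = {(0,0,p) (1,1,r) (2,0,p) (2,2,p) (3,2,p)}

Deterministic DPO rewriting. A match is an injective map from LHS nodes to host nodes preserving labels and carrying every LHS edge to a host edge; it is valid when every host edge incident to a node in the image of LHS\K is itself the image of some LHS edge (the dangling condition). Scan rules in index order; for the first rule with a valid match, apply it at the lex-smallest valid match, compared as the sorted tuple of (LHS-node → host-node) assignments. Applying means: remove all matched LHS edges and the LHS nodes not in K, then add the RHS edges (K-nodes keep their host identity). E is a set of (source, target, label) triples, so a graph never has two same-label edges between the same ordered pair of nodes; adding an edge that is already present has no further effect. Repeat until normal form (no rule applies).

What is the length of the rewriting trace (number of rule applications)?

start.  V:4 E:5  edges: 0-p->0 1-r->1 2-p->0 2-p->2 3-p->2
1. fire R2 via {0↦0, 1↦2, 2↦3}  →  V:3 E:3  edges: 0-p->0 1-r->1 2-p->0
2. fire R2 via {0↦1, 1↦0, 2↦2}  →  V:2 E:1  edges: 1-r->1
normal form: no rule applies after step 2

Answer: 2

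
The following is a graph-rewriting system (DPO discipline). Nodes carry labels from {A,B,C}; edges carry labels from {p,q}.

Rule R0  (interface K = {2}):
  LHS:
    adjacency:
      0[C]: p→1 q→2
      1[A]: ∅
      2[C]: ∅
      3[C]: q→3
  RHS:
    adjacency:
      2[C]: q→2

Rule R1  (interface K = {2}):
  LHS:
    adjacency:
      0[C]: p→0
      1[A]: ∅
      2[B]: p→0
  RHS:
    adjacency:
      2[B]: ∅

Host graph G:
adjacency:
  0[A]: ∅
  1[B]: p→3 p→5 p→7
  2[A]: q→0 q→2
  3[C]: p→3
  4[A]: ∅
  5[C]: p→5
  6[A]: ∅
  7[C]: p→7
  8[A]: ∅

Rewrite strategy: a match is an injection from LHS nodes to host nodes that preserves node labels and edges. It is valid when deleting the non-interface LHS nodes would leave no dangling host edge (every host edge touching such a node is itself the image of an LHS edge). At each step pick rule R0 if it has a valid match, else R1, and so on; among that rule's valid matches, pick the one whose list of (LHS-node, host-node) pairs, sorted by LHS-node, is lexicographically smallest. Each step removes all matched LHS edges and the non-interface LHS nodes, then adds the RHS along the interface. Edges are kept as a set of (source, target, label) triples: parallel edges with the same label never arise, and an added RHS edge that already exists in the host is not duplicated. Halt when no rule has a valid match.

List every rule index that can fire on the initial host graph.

Answer: [R1]

Steps:
R0: no valid match — LHS pattern not found
R1: 9 valid matches — {0↦3, 1↦4, 2↦1}, {0↦3, 1↦6, 2↦1}, {0↦3, 1↦8, 2↦1} (+6 more)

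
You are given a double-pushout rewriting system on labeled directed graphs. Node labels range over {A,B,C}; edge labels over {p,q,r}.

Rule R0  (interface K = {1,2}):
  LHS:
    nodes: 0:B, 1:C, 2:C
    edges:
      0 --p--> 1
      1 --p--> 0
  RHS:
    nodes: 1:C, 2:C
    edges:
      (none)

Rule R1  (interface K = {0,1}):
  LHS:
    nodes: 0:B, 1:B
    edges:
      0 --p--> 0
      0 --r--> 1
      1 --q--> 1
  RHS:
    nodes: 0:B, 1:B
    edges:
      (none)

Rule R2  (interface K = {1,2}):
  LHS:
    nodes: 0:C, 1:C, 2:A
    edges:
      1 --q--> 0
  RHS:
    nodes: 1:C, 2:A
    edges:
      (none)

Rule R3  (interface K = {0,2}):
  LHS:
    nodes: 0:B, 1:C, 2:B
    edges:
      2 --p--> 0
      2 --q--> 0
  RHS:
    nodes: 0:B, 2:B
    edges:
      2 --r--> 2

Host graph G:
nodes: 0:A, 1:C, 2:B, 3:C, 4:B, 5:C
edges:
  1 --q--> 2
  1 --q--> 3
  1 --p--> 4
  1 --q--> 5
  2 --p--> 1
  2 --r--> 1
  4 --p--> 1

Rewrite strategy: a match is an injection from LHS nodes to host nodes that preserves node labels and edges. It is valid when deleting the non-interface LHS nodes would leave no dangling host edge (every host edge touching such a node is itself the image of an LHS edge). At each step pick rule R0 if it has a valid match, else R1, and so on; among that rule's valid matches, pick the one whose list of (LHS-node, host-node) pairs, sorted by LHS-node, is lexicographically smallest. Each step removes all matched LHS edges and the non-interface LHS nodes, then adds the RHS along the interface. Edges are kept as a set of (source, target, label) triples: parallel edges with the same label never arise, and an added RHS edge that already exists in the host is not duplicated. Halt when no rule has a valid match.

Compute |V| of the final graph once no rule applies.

Answer: 3

Steps:
start.  V:6 E:7  edges: 1-q->2 1-q->3 1-p->4 1-q->5 2-p->1 2-r->1 4-p->1
1. fire R0 via {0↦4, 1↦1, 2↦3}  →  V:5 E:5  edges: 1-q->2 1-q->3 1-q->5 2-p->1 2-r->1
2. fire R2 via {0↦3, 1↦1, 2↦0}  →  V:4 E:4  edges: 1-q->2 1-q->5 2-p->1 2-r->1
3. fire R2 via {0↦5, 1↦1, 2↦0}  →  V:3 E:3  edges: 1-q->2 2-p->1 2-r->1
final graph: no rule applies after step 3
NF nodes: {0:A, 1:C, 2:B}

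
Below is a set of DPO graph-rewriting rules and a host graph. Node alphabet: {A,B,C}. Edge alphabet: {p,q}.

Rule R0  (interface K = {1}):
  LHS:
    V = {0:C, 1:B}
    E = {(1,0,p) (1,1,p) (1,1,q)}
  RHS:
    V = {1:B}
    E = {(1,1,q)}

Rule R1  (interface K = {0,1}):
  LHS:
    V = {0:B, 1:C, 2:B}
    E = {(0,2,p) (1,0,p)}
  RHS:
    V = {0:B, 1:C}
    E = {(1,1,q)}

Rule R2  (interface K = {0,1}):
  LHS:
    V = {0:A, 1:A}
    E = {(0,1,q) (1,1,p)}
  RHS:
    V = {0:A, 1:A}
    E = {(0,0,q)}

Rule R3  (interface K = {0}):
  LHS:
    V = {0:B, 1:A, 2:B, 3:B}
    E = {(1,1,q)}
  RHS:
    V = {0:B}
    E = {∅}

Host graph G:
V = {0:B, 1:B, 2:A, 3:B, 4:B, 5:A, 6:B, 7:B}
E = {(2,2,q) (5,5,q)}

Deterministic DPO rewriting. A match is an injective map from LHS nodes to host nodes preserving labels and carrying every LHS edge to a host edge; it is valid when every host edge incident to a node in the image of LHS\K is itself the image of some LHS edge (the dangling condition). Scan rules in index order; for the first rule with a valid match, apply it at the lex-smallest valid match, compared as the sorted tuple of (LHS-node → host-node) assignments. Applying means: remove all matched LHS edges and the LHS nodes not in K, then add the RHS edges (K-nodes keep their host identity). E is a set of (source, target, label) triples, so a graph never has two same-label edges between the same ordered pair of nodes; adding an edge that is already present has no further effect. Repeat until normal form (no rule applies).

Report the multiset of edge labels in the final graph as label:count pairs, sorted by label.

[0] host  ⇒  8 nodes, 2 edges  {2-q->2 5-q->5}
[1] R3 @ {0↦0, 1↦2, 2↦1, 3↦3}  ⇒  5 nodes, 1 edges  {5-q->5}
[2] R3 @ {0↦0, 1↦5, 2↦4, 3↦6}  ⇒  2 nodes, 0 edges  {∅}
final graph: no rule applies after step 2
NF edges: []

Answer: (no edges)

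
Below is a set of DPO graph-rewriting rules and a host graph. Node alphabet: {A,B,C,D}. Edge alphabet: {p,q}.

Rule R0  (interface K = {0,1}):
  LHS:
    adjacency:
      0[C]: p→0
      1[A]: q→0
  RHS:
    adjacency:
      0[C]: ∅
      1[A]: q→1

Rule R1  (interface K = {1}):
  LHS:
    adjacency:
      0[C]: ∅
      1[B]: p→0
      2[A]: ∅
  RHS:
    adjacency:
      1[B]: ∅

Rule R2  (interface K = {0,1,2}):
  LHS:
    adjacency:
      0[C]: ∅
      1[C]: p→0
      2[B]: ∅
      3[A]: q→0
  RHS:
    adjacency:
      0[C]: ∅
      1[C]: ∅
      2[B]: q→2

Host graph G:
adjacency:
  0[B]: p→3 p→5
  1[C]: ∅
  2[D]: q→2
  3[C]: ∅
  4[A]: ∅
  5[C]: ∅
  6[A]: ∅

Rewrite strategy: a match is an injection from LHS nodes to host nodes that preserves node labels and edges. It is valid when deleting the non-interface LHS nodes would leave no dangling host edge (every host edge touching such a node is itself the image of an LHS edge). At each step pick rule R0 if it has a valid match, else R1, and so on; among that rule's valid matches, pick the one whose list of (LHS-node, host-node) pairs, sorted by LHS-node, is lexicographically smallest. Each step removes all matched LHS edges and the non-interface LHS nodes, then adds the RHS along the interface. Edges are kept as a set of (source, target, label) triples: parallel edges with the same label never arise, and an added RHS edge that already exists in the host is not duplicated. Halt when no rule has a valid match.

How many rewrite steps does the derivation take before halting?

initial: |V|=7 |E|=3  E = 0-p->3 0-p->5 2-q->2
step 1: apply R1 at {0↦3, 1↦0, 2↦4}  → |V|=5 |E|=2  E = 0-p->5 2-q->2
step 2: apply R1 at {0↦5, 1↦0, 2↦6}  → |V|=3 |E|=1  E = 2-q->2
final graph: no rule applies after step 2

Answer: 2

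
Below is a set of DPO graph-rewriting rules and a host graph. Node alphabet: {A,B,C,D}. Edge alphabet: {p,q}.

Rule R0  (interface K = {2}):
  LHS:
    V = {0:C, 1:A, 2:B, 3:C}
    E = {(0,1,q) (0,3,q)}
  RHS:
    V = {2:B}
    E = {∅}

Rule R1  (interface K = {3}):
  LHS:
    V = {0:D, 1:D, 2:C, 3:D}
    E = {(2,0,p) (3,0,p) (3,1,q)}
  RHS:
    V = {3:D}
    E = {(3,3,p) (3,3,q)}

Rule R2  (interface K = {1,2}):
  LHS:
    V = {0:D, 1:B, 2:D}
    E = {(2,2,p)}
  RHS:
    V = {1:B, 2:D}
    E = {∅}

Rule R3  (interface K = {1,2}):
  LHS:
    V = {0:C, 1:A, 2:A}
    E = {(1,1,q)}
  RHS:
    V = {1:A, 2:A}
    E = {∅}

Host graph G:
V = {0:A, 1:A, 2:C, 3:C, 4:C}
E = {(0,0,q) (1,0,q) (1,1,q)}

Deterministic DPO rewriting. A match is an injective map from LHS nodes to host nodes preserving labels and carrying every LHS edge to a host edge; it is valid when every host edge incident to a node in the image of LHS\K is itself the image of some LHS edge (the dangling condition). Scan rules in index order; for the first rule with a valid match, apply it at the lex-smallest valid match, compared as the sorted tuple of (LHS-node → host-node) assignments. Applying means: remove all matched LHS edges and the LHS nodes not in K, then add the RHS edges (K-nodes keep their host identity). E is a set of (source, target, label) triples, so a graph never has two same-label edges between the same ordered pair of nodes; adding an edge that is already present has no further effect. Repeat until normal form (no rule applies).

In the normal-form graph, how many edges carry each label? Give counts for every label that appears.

Answer: q:1

Rewrite trace:
initial: |V|=5 |E|=3  E = 0-q->0 1-q->0 1-q->1
step 1: apply R3 at {0↦2, 1↦0, 2↦1}  → |V|=4 |E|=2  E = 1-q->0 1-q->1
step 2: apply R3 at {0↦3, 1↦1, 2↦0}  → |V|=3 |E|=1  E = 1-q->0
normal form: no rule applies after step 2
NF edges: [(1, 0, 'q')]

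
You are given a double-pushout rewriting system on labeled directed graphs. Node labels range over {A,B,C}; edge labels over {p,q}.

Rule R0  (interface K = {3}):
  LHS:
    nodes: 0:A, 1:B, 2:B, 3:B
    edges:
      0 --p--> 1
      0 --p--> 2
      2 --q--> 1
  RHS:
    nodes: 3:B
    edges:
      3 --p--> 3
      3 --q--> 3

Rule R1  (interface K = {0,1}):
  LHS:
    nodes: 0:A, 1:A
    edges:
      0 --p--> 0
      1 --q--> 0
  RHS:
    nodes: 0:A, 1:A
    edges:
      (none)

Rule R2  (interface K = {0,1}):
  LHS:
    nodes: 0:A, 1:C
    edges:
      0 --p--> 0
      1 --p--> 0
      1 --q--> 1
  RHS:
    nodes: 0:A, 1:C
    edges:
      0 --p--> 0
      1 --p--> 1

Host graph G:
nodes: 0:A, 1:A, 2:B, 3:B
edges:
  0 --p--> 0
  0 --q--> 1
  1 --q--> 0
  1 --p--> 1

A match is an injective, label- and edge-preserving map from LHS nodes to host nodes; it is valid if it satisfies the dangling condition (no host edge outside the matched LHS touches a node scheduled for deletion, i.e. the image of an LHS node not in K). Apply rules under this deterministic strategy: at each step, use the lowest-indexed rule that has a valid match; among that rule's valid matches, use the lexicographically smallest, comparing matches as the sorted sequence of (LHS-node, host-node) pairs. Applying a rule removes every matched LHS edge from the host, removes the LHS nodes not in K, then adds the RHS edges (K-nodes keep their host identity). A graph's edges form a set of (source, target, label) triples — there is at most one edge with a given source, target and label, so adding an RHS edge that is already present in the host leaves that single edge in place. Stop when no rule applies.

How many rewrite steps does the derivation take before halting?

Answer: 2

Rewrite trace:
initial: |V|=4 |E|=4  E = 0-p->0 0-q->1 1-q->0 1-p->1
step 1: apply R1 at {0↦0, 1↦1}  → |V|=4 |E|=2  E = 0-q->1 1-p->1
step 2: apply R1 at {0↦1, 1↦0}  → |V|=4 |E|=0  E = ∅
normal form: no rule applies after step 2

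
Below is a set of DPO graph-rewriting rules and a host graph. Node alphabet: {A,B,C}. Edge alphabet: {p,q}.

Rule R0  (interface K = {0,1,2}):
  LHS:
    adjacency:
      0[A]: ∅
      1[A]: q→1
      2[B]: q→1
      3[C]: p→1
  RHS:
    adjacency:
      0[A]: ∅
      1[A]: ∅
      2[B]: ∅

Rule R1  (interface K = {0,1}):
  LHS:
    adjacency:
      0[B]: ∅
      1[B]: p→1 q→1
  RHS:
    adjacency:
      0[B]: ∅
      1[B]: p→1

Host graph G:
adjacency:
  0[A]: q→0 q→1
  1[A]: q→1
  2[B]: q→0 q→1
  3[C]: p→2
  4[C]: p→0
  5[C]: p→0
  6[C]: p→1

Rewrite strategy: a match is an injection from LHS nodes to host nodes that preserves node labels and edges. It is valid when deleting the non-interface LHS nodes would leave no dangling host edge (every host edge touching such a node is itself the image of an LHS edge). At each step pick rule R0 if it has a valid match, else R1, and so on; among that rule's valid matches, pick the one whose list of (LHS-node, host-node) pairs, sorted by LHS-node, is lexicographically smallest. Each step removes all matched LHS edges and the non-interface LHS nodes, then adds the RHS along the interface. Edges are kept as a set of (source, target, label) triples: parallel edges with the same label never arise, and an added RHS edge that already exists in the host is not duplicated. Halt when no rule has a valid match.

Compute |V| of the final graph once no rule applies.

Answer: 5

Rewrite trace:
initial: |V|=7 |E|=9  E = 0-q->0 0-q->1 1-q->1 2-q->0 2-q->1 3-p->2 4-p->0 5-p->0 6-p->1
step 1: apply R0 at {0↦0, 1↦1, 2↦2, 3↦6}  → |V|=6 |E|=6  E = 0-q->0 0-q->1 2-q->0 3-p->2 4-p->0 5-p->0
step 2: apply R0 at {0↦1, 1↦0, 2↦2, 3↦4}  → |V|=5 |E|=3  E = 0-q->1 3-p->2 5-p->0
final graph: no rule applies after step 2
NF nodes: {0:A, 1:A, 2:B, 3:C, 5:C}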